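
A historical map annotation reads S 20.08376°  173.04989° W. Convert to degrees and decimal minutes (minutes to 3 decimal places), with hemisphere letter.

Latitude: minutes = (20.083760 − 20) × 60 = 5.02560
Lon: fractional part 0.049890 → 2.99340 minutes

20° 5.026′ S, 173° 2.993′ W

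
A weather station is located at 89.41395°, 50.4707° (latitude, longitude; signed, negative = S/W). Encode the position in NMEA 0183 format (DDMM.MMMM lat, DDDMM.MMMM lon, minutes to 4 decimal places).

φ: minutes = (89.413950 − 89) × 60 = 24.837000
λ: 50° + 0.470700 × 60 = 50° 28.242000′

8924.8370,N / 05028.2420,E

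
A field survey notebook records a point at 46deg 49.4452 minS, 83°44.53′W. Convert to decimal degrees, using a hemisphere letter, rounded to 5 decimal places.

46.82409° S, 83.74217° W

Latitude: 49.4452′ = 0.824087°; total 46.824087
Lon: 83 + 44.53/60 = 83.742167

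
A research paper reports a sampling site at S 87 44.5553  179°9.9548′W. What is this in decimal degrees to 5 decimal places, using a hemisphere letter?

87.74259° S, 179.16591° W

φ: 87 + 44.5553/60 = 87.742588
λ: 9.9548′ = 0.165913°; total 179.165913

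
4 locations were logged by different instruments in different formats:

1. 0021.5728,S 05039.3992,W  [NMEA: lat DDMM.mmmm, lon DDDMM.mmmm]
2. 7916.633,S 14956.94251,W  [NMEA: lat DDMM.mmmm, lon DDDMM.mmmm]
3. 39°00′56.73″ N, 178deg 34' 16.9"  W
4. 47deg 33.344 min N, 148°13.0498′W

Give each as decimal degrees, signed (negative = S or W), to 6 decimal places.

1. -0.359547, -50.656653
2. -79.277217, -149.949042
3. 39.015758, -178.571361
4. 47.555733, -148.217497

Point 1:
  Lat: degrees = first 2 digits = 0, minutes = 21.5728; 0 + 21.5728/60 = 0.3595467
  hemisphere S, so the sign is −
  Longitude: split at 3 digits → 050° and 39.3992′; 50 + 39.3992/60 = 50.6566533
  W ⇒ negate
Point 2:
  φ: split at 2 digits → 79° and 16.633′; 79 + 16.633/60 = 79.2772167
  hemisphere S, so the sign is −
  Lon: split at 3 digits → 149° and 56.94251′; 149 + 56.94251/60 = 149.9490418
  hemisphere W, so the sign is −
Point 3:
  Lat: 39° + 0/60 + 56.73/3600 = 39 + 0.000000 + 0.015758 = 39.0157583
  N → positive
  λ: 178° + 34/60 + 16.9/3600 = 178 + 0.566667 + 0.004694 = 178.5713611
  W ⇒ negate
Point 4:
  Latitude: 33.344′ = 0.555733°; total 47.5557333
  N ⇒ keep positive
  λ: 13.0498′ = 0.217497°; total 148.2174967
  hemisphere W, so the sign is −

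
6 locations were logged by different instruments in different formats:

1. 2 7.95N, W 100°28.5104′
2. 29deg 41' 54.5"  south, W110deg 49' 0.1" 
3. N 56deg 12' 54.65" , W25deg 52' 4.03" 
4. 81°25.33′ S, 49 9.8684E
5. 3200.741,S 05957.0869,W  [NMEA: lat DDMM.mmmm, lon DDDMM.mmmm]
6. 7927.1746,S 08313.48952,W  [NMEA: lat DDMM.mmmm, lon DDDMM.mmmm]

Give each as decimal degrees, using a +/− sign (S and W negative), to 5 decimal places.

1. 2.13250, -100.47517
2. -29.69847, -110.81669
3. 56.21518, -25.86779
4. -81.42217, 49.16447
5. -32.01235, -59.95145
6. -79.45291, -83.22483

Point 1:
  Latitude: 7.95′ = 0.132500°; total 2.132500
  N ⇒ keep positive
  Lon: 100 + 28.5104/60 = 100.475173
  W → negative
Point 2:
  Latitude: 29 + 41/60 + 54.5/3600 = 29.698472
  S ⇒ negate
  Lon: 110° + 49/60 + 0.1/3600 = 110 + 0.816667 + 0.000028 = 110.816694
  W → negative
Point 3:
  Latitude: 56° + 12/60 + 54.65/3600 = 56 + 0.200000 + 0.015181 = 56.215181
  N → positive
  Longitude: 25 + 52/60 + 4.03/3600 = 25.867786
  W → negative
Point 4:
  Lat: 25.33′ = 0.422167°; total 81.422167
  hemisphere S, so the sign is −
  λ: 49 + 9.8684/60 = 49.164473
  E → positive
Point 5:
  Lat: split at 2 digits → 32° and 0.741′; 32 + 0.741/60 = 32.012350
  S ⇒ negate
  Longitude: degrees = first 3 digits = 59, minutes = 57.0869; 59 + 57.0869/60 = 59.951448
  W ⇒ negate
Point 6:
  Latitude: degrees = first 2 digits = 79, minutes = 27.1746; 79 + 27.1746/60 = 79.452910
  S ⇒ negate
  Longitude: degrees = first 3 digits = 83, minutes = 13.48952; 83 + 13.48952/60 = 83.224825
  hemisphere W, so the sign is −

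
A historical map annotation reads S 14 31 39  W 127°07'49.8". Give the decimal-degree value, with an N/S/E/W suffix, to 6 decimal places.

Latitude: 14° + 31/60 + 39/3600 = 14 + 0.516667 + 0.010833 = 14.5275000
λ: 127 + 7/60 + 49.8/3600 = 127.1305000

14.527500° S, 127.130500° W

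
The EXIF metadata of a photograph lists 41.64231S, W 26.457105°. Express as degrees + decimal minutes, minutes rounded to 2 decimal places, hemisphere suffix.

Lat: 41° + 0.642310 × 60 = 41° 38.5386′
λ: 26° + 0.457105 × 60 = 26° 27.4263′

41° 38.54′ S, 26° 27.43′ W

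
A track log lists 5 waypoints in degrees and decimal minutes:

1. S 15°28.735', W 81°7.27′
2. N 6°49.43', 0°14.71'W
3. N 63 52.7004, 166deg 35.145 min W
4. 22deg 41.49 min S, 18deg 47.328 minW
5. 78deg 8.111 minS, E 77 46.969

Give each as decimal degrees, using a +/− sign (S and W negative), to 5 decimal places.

Point 1:
  Lat: 28.735′ = 0.478917°; total 15.478917
  hemisphere S, so the sign is −
  Lon: 81 + 7.27/60 = 81.121167
  hemisphere W, so the sign is −
Point 2:
  φ: 49.43′ = 0.823833°; total 6.823833
  N ⇒ keep positive
  Lon: 14.71′ = 0.245167°; total 0.245167
  W → negative
Point 3:
  φ: 63 + 52.7004/60 = 63.878340
  N ⇒ keep positive
  Lon: 35.145′ = 0.585750°; total 166.585750
  W ⇒ negate
Point 4:
  Latitude: 41.49′ = 0.691500°; total 22.691500
  S ⇒ negate
  λ: 18 + 47.328/60 = 18.788800
  hemisphere W, so the sign is −
Point 5:
  Latitude: 78 + 8.111/60 = 78.135183
  S ⇒ negate
  λ: 46.969′ = 0.782817°; total 77.782817
  E ⇒ keep positive

1. -15.47892, -81.12117
2. 6.82383, -0.24517
3. 63.87834, -166.58575
4. -22.69150, -18.78880
5. -78.13518, 77.78282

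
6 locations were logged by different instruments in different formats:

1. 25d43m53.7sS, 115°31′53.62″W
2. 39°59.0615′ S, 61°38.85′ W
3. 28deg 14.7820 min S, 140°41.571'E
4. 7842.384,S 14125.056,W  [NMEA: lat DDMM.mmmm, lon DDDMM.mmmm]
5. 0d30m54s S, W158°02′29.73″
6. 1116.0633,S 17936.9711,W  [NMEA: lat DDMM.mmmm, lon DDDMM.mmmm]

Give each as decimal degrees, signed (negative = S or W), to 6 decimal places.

1. -25.731583, -115.531561
2. -39.984358, -61.647500
3. -28.246367, 140.692850
4. -78.706400, -141.417600
5. -0.515000, -158.041592
6. -11.267722, -179.616185

Point 1:
  Lat: 25 + 43/60 + 53.7/3600 = 25.7315833
  S ⇒ negate
  Longitude: 31′ + 53.62″ = 31.89367′; 115 + 31.89367/60 = 115.5315611
  W ⇒ negate
Point 2:
  φ: 39 + 59.0615/60 = 39.9843583
  S → negative
  λ: 38.85′ = 0.647500°; total 61.6475000
  hemisphere W, so the sign is −
Point 3:
  Lat: 28 + 14.782/60 = 28.2463667
  hemisphere S, so the sign is −
  Lon: 41.571′ = 0.692850°; total 140.6928500
  E ⇒ keep positive
Point 4:
  φ: split at 2 digits → 78° and 42.384′; 78 + 42.384/60 = 78.7064000
  S ⇒ negate
  λ: split at 3 digits → 141° and 25.056′; 141 + 25.056/60 = 141.4176000
  W ⇒ negate
Point 5:
  Latitude: 30′ + 54″ = 30.90000′; 0 + 30.90000/60 = 0.5150000
  S ⇒ negate
  Lon: 158 + 2/60 + 29.73/3600 = 158.0415917
  hemisphere W, so the sign is −
Point 6:
  φ: split at 2 digits → 11° and 16.0633′; 11 + 16.0633/60 = 11.2677217
  hemisphere S, so the sign is −
  Lon: split at 3 digits → 179° and 36.9711′; 179 + 36.9711/60 = 179.6161850
  W → negative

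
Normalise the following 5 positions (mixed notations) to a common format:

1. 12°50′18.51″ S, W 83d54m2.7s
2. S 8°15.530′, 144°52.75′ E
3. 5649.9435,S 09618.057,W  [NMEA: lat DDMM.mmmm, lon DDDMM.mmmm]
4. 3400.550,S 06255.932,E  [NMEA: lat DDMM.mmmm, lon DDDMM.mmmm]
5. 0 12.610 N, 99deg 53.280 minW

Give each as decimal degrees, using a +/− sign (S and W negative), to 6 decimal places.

Point 1:
  φ: 50′ + 18.51″ = 50.30850′; 12 + 50.30850/60 = 12.8384750
  S → negative
  Longitude: 83 + 54/60 + 2.7/3600 = 83.9007500
  W ⇒ negate
Point 2:
  Latitude: 8 + 15.53/60 = 8.2588333
  hemisphere S, so the sign is −
  Lon: 52.75′ = 0.879167°; total 144.8791667
  E ⇒ keep positive
Point 3:
  φ: split at 2 digits → 56° and 49.9435′; 56 + 49.9435/60 = 56.8323917
  S ⇒ negate
  λ: degrees = first 3 digits = 96, minutes = 18.057; 96 + 18.057/60 = 96.3009500
  hemisphere W, so the sign is −
Point 4:
  φ: degrees = first 2 digits = 34, minutes = 0.55; 34 + 0.55/60 = 34.0091667
  S ⇒ negate
  Lon: split at 3 digits → 062° and 55.932′; 62 + 55.932/60 = 62.9322000
  E → positive
Point 5:
  φ: 12.61′ = 0.210167°; total 0.2101667
  N ⇒ keep positive
  Lon: 53.28′ = 0.888000°; total 99.8880000
  W ⇒ negate

1. -12.838475, -83.900750
2. -8.258833, 144.879167
3. -56.832392, -96.300950
4. -34.009167, 62.932200
5. 0.210167, -99.888000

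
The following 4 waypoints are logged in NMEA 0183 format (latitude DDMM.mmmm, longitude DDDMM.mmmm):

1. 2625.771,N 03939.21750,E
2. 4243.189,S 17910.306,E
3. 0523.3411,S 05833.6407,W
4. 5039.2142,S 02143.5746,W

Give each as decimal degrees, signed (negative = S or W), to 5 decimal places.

Point 1:
  Latitude: split at 2 digits → 26° and 25.771′; 26 + 25.771/60 = 26.429517
  N ⇒ keep positive
  Lon: degrees = first 3 digits = 39, minutes = 39.2175; 39 + 39.2175/60 = 39.653625
  E → positive
Point 2:
  Latitude: degrees = first 2 digits = 42, minutes = 43.189; 42 + 43.189/60 = 42.719817
  S ⇒ negate
  λ: degrees = first 3 digits = 179, minutes = 10.306; 179 + 10.306/60 = 179.171767
  E → positive
Point 3:
  Lat: split at 2 digits → 05° and 23.3411′; 5 + 23.3411/60 = 5.389018
  S ⇒ negate
  λ: degrees = first 3 digits = 58, minutes = 33.6407; 58 + 33.6407/60 = 58.560678
  W → negative
Point 4:
  φ: degrees = first 2 digits = 50, minutes = 39.2142; 50 + 39.2142/60 = 50.653570
  hemisphere S, so the sign is −
  Longitude: degrees = first 3 digits = 21, minutes = 43.5746; 21 + 43.5746/60 = 21.726243
  W ⇒ negate

1. 26.42952, 39.65363
2. -42.71982, 179.17177
3. -5.38902, -58.56068
4. -50.65357, -21.72624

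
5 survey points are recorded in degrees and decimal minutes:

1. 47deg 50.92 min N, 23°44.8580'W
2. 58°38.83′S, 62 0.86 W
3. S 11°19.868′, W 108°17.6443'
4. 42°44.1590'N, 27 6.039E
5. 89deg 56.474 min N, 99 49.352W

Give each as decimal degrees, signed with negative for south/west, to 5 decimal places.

Point 1:
  φ: 50.92′ = 0.848667°; total 47.848667
  N ⇒ keep positive
  λ: 44.858′ = 0.747633°; total 23.747633
  W → negative
Point 2:
  Latitude: 58 + 38.83/60 = 58.647167
  hemisphere S, so the sign is −
  λ: 0.86′ = 0.014333°; total 62.014333
  W ⇒ negate
Point 3:
  φ: 11 + 19.868/60 = 11.331133
  S → negative
  λ: 17.6443′ = 0.294072°; total 108.294072
  W ⇒ negate
Point 4:
  φ: 42 + 44.159/60 = 42.735983
  N ⇒ keep positive
  Lon: 6.039′ = 0.100650°; total 27.100650
  E → positive
Point 5:
  φ: 56.474′ = 0.941233°; total 89.941233
  N ⇒ keep positive
  Lon: 99 + 49.352/60 = 99.822533
  hemisphere W, so the sign is −

1. 47.84867, -23.74763
2. -58.64717, -62.01433
3. -11.33113, -108.29407
4. 42.73598, 27.10065
5. 89.94123, -99.82253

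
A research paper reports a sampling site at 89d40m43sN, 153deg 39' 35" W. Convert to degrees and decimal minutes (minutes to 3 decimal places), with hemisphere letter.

Latitude: 40 + 43/60 = 40.71667′
Longitude: 39 + 35/60 = 39.58333′

89° 40.717′ N, 153° 39.583′ W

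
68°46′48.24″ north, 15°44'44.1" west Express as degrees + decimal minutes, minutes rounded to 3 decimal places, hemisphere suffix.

68° 46.804′ N, 15° 44.735′ W

Lat: seconds/60 = 0.80400; minutes = 46 + 0.80400 = 46.80400
Lon: 44 + 44.1/60 = 44.73500′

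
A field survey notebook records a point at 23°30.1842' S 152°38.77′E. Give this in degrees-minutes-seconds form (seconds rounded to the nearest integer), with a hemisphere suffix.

φ: 30.18420′ → 30′ and 0.18420 × 60 = 11.05″
Lon: 38.77000′ → 38′ and 0.77000 × 60 = 46.20″

23°30′11″ S, 152°38′46″ E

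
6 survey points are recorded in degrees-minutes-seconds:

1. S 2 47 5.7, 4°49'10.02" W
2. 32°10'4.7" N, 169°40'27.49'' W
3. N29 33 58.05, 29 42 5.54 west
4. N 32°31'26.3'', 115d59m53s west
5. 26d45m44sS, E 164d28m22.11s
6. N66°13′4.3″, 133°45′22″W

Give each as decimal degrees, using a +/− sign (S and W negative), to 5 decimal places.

Point 1:
  Lat: 2 + 47/60 + 5.7/3600 = 2.784917
  hemisphere S, so the sign is −
  Lon: 4 + 49/60 + 10.02/3600 = 4.819450
  W ⇒ negate
Point 2:
  Latitude: 10′ + 4.7″ = 10.07833′; 32 + 10.07833/60 = 32.167972
  N → positive
  Lon: 40′ + 27.49″ = 40.45817′; 169 + 40.45817/60 = 169.674303
  W → negative
Point 3:
  Lat: 29° + 33/60 + 58.05/3600 = 29 + 0.550000 + 0.016125 = 29.566125
  N ⇒ keep positive
  Longitude: 42′ + 5.54″ = 42.09233′; 29 + 42.09233/60 = 29.701539
  W → negative
Point 4:
  Latitude: 32° + 31/60 + 26.3/3600 = 32 + 0.516667 + 0.007306 = 32.523972
  N ⇒ keep positive
  Longitude: 59′ + 53″ = 59.88333′; 115 + 59.88333/60 = 115.998056
  W ⇒ negate
Point 5:
  φ: 26 + 45/60 + 44/3600 = 26.762222
  S → negative
  Longitude: 164° + 28/60 + 22.11/3600 = 164 + 0.466667 + 0.006142 = 164.472808
  E → positive
Point 6:
  Latitude: 66 + 13/60 + 4.3/3600 = 66.217861
  N ⇒ keep positive
  Longitude: 133° + 45/60 + 22/3600 = 133 + 0.750000 + 0.006111 = 133.756111
  W ⇒ negate

1. -2.78492, -4.81945
2. 32.16797, -169.67430
3. 29.56613, -29.70154
4. 32.52397, -115.99806
5. -26.76222, 164.47281
6. 66.21786, -133.75611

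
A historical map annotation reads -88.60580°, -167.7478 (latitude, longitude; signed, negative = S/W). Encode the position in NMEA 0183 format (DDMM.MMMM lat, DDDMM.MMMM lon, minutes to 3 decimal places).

8836.348,S / 16744.868,W

Latitude is negative → S; |value| = 88.605800
Latitude: fractional part 0.605800 → 36.34800 minutes
Longitude is negative → W; |value| = 167.747800
λ: 167° + 0.747800 × 60 = 167° 44.86800′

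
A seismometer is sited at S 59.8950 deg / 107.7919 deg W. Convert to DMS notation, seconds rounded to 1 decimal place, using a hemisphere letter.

59°53′42.0″ S, 107°47′30.8″ W

Latitude: 0.895000 × 60 = 53.70000′ → 53′, remainder × 60 = 42.000″
Longitude: whole degrees 107; 47.51400′ → 47′ and 30.840″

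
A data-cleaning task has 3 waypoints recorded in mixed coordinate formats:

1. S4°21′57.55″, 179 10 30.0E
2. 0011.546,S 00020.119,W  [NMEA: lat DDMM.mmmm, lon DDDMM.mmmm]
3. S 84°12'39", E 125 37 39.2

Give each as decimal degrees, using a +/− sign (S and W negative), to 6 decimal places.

1. -4.365986, 179.175000
2. -0.192433, -0.335317
3. -84.210833, 125.627556

Point 1:
  Latitude: 21′ + 57.55″ = 21.95917′; 4 + 21.95917/60 = 4.3659861
  S → negative
  Longitude: 10′ + 30″ = 10.50000′; 179 + 10.50000/60 = 179.1750000
  E → positive
Point 2:
  Latitude: split at 2 digits → 00° and 11.546′; 0 + 11.546/60 = 0.1924333
  hemisphere S, so the sign is −
  λ: degrees = first 3 digits = 0, minutes = 20.119; 0 + 20.119/60 = 0.3353167
  W → negative
Point 3:
  Latitude: 84 + 12/60 + 39/3600 = 84.2108333
  hemisphere S, so the sign is −
  Longitude: 37′ + 39.2″ = 37.65333′; 125 + 37.65333/60 = 125.6275556
  E → positive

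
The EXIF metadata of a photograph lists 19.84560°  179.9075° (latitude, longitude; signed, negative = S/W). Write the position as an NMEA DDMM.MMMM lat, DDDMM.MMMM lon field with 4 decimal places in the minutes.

φ: minutes = (19.845600 − 19) × 60 = 50.736000
Lon: 179° + 0.907500 × 60 = 179° 54.450000′

1950.7360,N / 17954.4500,E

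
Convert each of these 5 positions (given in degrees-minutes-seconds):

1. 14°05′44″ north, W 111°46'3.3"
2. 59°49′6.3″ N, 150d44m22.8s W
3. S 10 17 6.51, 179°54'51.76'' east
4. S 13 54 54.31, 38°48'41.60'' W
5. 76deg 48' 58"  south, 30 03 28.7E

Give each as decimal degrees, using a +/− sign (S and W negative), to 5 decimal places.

Point 1:
  Latitude: 5′ + 44″ = 5.73333′; 14 + 5.73333/60 = 14.095556
  N → positive
  λ: 46′ + 3.3″ = 46.05500′; 111 + 46.05500/60 = 111.767583
  hemisphere W, so the sign is −
Point 2:
  Latitude: 59 + 49/60 + 6.3/3600 = 59.818417
  N ⇒ keep positive
  λ: 150 + 44/60 + 22.8/3600 = 150.739667
  hemisphere W, so the sign is −
Point 3:
  Latitude: 10 + 17/60 + 6.51/3600 = 10.285142
  S → negative
  λ: 54′ + 51.76″ = 54.86267′; 179 + 54.86267/60 = 179.914378
  E ⇒ keep positive
Point 4:
  Lat: 13° + 54/60 + 54.31/3600 = 13 + 0.900000 + 0.015086 = 13.915086
  hemisphere S, so the sign is −
  Lon: 38° + 48/60 + 41.6/3600 = 38 + 0.800000 + 0.011556 = 38.811556
  W → negative
Point 5:
  φ: 76 + 48/60 + 58/3600 = 76.816111
  S → negative
  Lon: 30 + 3/60 + 28.7/3600 = 30.057972
  E ⇒ keep positive

1. 14.09556, -111.76758
2. 59.81842, -150.73967
3. -10.28514, 179.91438
4. -13.91509, -38.81156
5. -76.81611, 30.05797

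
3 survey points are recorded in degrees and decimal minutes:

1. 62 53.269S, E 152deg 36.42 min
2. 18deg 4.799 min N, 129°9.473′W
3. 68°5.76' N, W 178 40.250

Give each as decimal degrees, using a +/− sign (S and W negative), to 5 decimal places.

Point 1:
  φ: 62 + 53.269/60 = 62.887817
  hemisphere S, so the sign is −
  λ: 152 + 36.42/60 = 152.607000
  E → positive
Point 2:
  Latitude: 4.799′ = 0.079983°; total 18.079983
  N ⇒ keep positive
  λ: 9.473′ = 0.157883°; total 129.157883
  W → negative
Point 3:
  Latitude: 68 + 5.76/60 = 68.096000
  N ⇒ keep positive
  Longitude: 178 + 40.25/60 = 178.670833
  W ⇒ negate

1. -62.88782, 152.60700
2. 18.07998, -129.15788
3. 68.09600, -178.67083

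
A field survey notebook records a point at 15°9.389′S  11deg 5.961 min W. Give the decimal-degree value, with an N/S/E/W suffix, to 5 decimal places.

φ: 9.389′ = 0.156483°; total 15.156483
Longitude: 11 + 5.961/60 = 11.099350

15.15648° S, 11.09935° W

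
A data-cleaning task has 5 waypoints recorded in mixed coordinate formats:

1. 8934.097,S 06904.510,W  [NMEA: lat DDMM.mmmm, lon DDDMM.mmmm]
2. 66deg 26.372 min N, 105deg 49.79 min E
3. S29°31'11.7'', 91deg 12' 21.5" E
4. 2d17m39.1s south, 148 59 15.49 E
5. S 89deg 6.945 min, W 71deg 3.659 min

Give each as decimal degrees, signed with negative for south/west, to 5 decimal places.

1. -89.56828, -69.07517
2. 66.43953, 105.82983
3. -29.51992, 91.20597
4. -2.29419, 148.98764
5. -89.11575, -71.06098

Point 1:
  Latitude: degrees = first 2 digits = 89, minutes = 34.097; 89 + 34.097/60 = 89.568283
  S → negative
  λ: degrees = first 3 digits = 69, minutes = 4.51; 69 + 4.51/60 = 69.075167
  W ⇒ negate
Point 2:
  Latitude: 66 + 26.372/60 = 66.439533
  N ⇒ keep positive
  Lon: 49.79′ = 0.829833°; total 105.829833
  E → positive
Point 3:
  Latitude: 31′ + 11.7″ = 31.19500′; 29 + 31.19500/60 = 29.519917
  S → negative
  λ: 91 + 12/60 + 21.5/3600 = 91.205972
  E → positive
Point 4:
  φ: 2° + 17/60 + 39.1/3600 = 2 + 0.283333 + 0.010861 = 2.294194
  S → negative
  Lon: 148° + 59/60 + 15.49/3600 = 148 + 0.983333 + 0.004303 = 148.987636
  E ⇒ keep positive
Point 5:
  φ: 89 + 6.945/60 = 89.115750
  S → negative
  Longitude: 3.659′ = 0.060983°; total 71.060983
  W → negative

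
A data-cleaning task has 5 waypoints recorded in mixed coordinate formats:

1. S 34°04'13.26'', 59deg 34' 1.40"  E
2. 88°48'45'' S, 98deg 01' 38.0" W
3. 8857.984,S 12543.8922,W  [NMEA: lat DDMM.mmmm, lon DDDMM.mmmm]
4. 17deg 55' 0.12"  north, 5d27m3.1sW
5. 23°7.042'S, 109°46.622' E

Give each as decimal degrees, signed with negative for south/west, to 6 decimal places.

1. -34.070350, 59.567056
2. -88.812500, -98.027222
3. -88.966400, -125.731537
4. 17.916700, -5.450861
5. -23.117367, 109.777033

Point 1:
  φ: 34 + 4/60 + 13.26/3600 = 34.0703500
  hemisphere S, so the sign is −
  Longitude: 59° + 34/60 + 1.4/3600 = 59 + 0.566667 + 0.000389 = 59.5670556
  E → positive
Point 2:
  Lat: 88 + 48/60 + 45/3600 = 88.8125000
  hemisphere S, so the sign is −
  Longitude: 98 + 1/60 + 38/3600 = 98.0272222
  W → negative
Point 3:
  Lat: degrees = first 2 digits = 88, minutes = 57.984; 88 + 57.984/60 = 88.9664000
  hemisphere S, so the sign is −
  Lon: split at 3 digits → 125° and 43.8922′; 125 + 43.8922/60 = 125.7315367
  W → negative
Point 4:
  Lat: 17 + 55/60 + 0.12/3600 = 17.9167000
  N → positive
  Lon: 5° + 27/60 + 3.1/3600 = 5 + 0.450000 + 0.000861 = 5.4508611
  W → negative
Point 5:
  Latitude: 7.042′ = 0.117367°; total 23.1173667
  hemisphere S, so the sign is −
  λ: 46.622′ = 0.777033°; total 109.7770333
  E → positive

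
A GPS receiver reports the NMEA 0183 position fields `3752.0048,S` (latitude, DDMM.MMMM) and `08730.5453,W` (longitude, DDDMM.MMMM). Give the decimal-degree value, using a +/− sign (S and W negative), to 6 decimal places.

-37.866747, -87.509088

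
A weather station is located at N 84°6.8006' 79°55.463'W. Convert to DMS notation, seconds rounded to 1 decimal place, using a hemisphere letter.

84°06′48.0″ N, 79°55′27.8″ W

Lat: fractional minutes 0.80060 × 60 = 48.036″
Lon: fractional minutes 0.46300 × 60 = 27.780″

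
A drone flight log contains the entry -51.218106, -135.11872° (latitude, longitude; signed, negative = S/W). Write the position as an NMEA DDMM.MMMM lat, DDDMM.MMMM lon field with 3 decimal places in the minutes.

5113.086,S / 13507.123,W

Latitude is negative → S; |value| = 51.218106
φ: fractional part 0.218106 → 13.08636 minutes
Longitude is negative → W; |value| = 135.118720
Lon: 135° + 0.118720 × 60 = 135° 7.12320′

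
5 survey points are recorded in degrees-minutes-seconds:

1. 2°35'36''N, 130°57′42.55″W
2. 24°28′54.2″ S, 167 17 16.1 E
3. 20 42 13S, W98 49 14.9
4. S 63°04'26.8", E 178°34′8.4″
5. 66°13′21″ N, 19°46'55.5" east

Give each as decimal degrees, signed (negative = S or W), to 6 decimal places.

1. 2.593333, -130.961819
2. -24.481722, 167.287806
3. -20.703611, -98.820806
4. -63.074111, 178.569000
5. 66.222500, 19.782083

Point 1:
  Latitude: 35′ + 36″ = 35.60000′; 2 + 35.60000/60 = 2.5933333
  N ⇒ keep positive
  Lon: 130° + 57/60 + 42.55/3600 = 130 + 0.950000 + 0.011819 = 130.9618194
  hemisphere W, so the sign is −
Point 2:
  Latitude: 24 + 28/60 + 54.2/3600 = 24.4817222
  S ⇒ negate
  Lon: 167° + 17/60 + 16.1/3600 = 167 + 0.283333 + 0.004472 = 167.2878056
  E → positive
Point 3:
  Lat: 20 + 42/60 + 13/3600 = 20.7036111
  S ⇒ negate
  λ: 98 + 49/60 + 14.9/3600 = 98.8208056
  hemisphere W, so the sign is −
Point 4:
  φ: 63 + 4/60 + 26.8/3600 = 63.0741111
  hemisphere S, so the sign is −
  λ: 34′ + 8.4″ = 34.14000′; 178 + 34.14000/60 = 178.5690000
  E ⇒ keep positive
Point 5:
  φ: 66° + 13/60 + 21/3600 = 66 + 0.216667 + 0.005833 = 66.2225000
  N → positive
  Lon: 19° + 46/60 + 55.5/3600 = 19 + 0.766667 + 0.015417 = 19.7820833
  E → positive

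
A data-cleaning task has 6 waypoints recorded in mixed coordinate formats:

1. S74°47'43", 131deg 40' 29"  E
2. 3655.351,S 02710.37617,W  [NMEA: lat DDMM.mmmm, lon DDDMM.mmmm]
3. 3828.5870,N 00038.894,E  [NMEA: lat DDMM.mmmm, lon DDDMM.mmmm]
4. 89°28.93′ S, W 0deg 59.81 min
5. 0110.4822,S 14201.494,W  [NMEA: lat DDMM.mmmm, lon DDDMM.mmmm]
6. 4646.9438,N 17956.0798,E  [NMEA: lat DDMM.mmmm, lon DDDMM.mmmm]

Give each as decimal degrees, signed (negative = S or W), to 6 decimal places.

1. -74.795278, 131.674722
2. -36.922517, -27.172936
3. 38.476450, 0.648233
4. -89.482167, -0.996833
5. -1.174703, -142.024900
6. 46.782397, 179.934663

Point 1:
  Latitude: 74 + 47/60 + 43/3600 = 74.7952778
  S ⇒ negate
  λ: 131 + 40/60 + 29/3600 = 131.6747222
  E ⇒ keep positive
Point 2:
  φ: degrees = first 2 digits = 36, minutes = 55.351; 36 + 55.351/60 = 36.9225167
  hemisphere S, so the sign is −
  λ: split at 3 digits → 027° and 10.37617′; 27 + 10.37617/60 = 27.1729362
  W → negative
Point 3:
  Lat: degrees = first 2 digits = 38, minutes = 28.587; 38 + 28.587/60 = 38.4764500
  N → positive
  λ: split at 3 digits → 000° and 38.894′; 0 + 38.894/60 = 0.6482333
  E ⇒ keep positive
Point 4:
  Latitude: 89 + 28.93/60 = 89.4821667
  S → negative
  λ: 59.81′ = 0.996833°; total 0.9968333
  hemisphere W, so the sign is −
Point 5:
  Lat: degrees = first 2 digits = 1, minutes = 10.4822; 1 + 10.4822/60 = 1.1747033
  S → negative
  λ: split at 3 digits → 142° and 1.494′; 142 + 1.494/60 = 142.0249000
  hemisphere W, so the sign is −
Point 6:
  Latitude: degrees = first 2 digits = 46, minutes = 46.9438; 46 + 46.9438/60 = 46.7823967
  N → positive
  Longitude: split at 3 digits → 179° and 56.0798′; 179 + 56.0798/60 = 179.9346633
  E ⇒ keep positive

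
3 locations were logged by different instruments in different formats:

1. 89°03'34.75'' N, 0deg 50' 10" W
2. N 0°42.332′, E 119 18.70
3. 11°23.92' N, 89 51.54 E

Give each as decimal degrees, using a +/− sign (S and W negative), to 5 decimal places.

1. 89.05965, -0.83611
2. 0.70553, 119.31167
3. 11.39867, 89.85900

Point 1:
  Lat: 89° + 3/60 + 34.75/3600 = 89 + 0.050000 + 0.009653 = 89.059653
  N ⇒ keep positive
  Lon: 0 + 50/60 + 10/3600 = 0.836111
  W → negative
Point 2:
  Latitude: 42.332′ = 0.705533°; total 0.705533
  N ⇒ keep positive
  Longitude: 18.7′ = 0.311667°; total 119.311667
  E ⇒ keep positive
Point 3:
  Latitude: 23.92′ = 0.398667°; total 11.398667
  N → positive
  λ: 51.54′ = 0.859000°; total 89.859000
  E → positive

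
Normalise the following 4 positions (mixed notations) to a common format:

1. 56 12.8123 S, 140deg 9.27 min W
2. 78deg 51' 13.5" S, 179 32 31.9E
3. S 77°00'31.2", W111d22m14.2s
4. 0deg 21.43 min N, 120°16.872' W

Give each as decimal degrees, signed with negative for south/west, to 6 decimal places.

Point 1:
  φ: 12.8123′ = 0.213538°; total 56.2135383
  S ⇒ negate
  λ: 140 + 9.27/60 = 140.1545000
  W ⇒ negate
Point 2:
  φ: 78 + 51/60 + 13.5/3600 = 78.8537500
  S ⇒ negate
  Longitude: 32′ + 31.9″ = 32.53167′; 179 + 32.53167/60 = 179.5421944
  E ⇒ keep positive
Point 3:
  φ: 77° + 0/60 + 31.2/3600 = 77 + 0.000000 + 0.008667 = 77.0086667
  S ⇒ negate
  Longitude: 111° + 22/60 + 14.2/3600 = 111 + 0.366667 + 0.003944 = 111.3706111
  W → negative
Point 4:
  φ: 0 + 21.43/60 = 0.3571667
  N ⇒ keep positive
  λ: 120 + 16.872/60 = 120.2812000
  W ⇒ negate

1. -56.213538, -140.154500
2. -78.853750, 179.542194
3. -77.008667, -111.370611
4. 0.357167, -120.281200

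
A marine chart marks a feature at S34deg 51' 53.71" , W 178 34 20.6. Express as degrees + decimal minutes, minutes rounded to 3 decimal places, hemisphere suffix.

34° 51.895′ S, 178° 34.343′ W

Latitude: 51 + 53.71/60 = 51.89517′
Longitude: seconds/60 = 0.34333; minutes = 34 + 0.34333 = 34.34333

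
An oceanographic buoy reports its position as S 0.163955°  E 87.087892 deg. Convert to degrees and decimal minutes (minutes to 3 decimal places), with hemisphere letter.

Lat: fractional part 0.163955 → 9.83730 minutes
Lon: fractional part 0.087892 → 5.27352 minutes

0° 9.837′ S, 87° 5.274′ E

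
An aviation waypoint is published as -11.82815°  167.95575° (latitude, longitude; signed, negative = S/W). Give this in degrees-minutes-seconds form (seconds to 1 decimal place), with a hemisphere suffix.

11°49′41.3″ S, 167°57′20.7″ E

Latitude is negative → S; |value| = 11.828150
Latitude: 0.828150° → 49.68900′; 0.68900 × 60 = 41.340″
Longitude: 0.955750° → 57.34500′; 0.34500 × 60 = 20.700″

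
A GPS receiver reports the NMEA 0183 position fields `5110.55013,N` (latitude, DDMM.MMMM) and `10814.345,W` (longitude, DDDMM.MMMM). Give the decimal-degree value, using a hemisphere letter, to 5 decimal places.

Lat: degrees = first 2 digits = 51, minutes = 10.55013; 51 + 10.55013/60 = 51.175836
Lon: degrees = first 3 digits = 108, minutes = 14.345; 108 + 14.345/60 = 108.239083

51.17584° N, 108.23908° W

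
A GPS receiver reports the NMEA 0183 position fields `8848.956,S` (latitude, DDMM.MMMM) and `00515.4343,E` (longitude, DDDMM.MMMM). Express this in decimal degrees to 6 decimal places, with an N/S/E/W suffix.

88.815933° S, 5.257238° E

φ: degrees = first 2 digits = 88, minutes = 48.956; 88 + 48.956/60 = 88.8159333
Lon: split at 3 digits → 005° and 15.4343′; 5 + 15.4343/60 = 5.2572383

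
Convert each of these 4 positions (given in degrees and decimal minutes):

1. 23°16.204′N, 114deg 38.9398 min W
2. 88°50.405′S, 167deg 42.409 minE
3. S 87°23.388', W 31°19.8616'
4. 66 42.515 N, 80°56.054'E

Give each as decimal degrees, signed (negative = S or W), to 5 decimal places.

1. 23.27007, -114.64900
2. -88.84008, 167.70682
3. -87.38980, -31.33103
4. 66.70858, 80.93423

Point 1:
  φ: 23 + 16.204/60 = 23.270067
  N → positive
  λ: 38.9398′ = 0.648997°; total 114.648997
  W ⇒ negate
Point 2:
  Latitude: 50.405′ = 0.840083°; total 88.840083
  hemisphere S, so the sign is −
  λ: 42.409′ = 0.706817°; total 167.706817
  E ⇒ keep positive
Point 3:
  Lat: 23.388′ = 0.389800°; total 87.389800
  S ⇒ negate
  Longitude: 31 + 19.8616/60 = 31.331027
  hemisphere W, so the sign is −
Point 4:
  Latitude: 42.515′ = 0.708583°; total 66.708583
  N → positive
  Longitude: 56.054′ = 0.934233°; total 80.934233
  E → positive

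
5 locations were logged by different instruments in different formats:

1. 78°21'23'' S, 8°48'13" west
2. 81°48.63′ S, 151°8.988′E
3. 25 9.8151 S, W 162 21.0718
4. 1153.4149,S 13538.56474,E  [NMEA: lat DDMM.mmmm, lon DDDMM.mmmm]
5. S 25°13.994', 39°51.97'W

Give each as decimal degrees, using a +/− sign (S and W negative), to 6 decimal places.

Point 1:
  φ: 78° + 21/60 + 23/3600 = 78 + 0.350000 + 0.006389 = 78.3563889
  hemisphere S, so the sign is −
  Lon: 8° + 48/60 + 13/3600 = 8 + 0.800000 + 0.003611 = 8.8036111
  W ⇒ negate
Point 2:
  Lat: 48.63′ = 0.810500°; total 81.8105000
  S → negative
  λ: 8.988′ = 0.149800°; total 151.1498000
  E → positive
Point 3:
  Latitude: 9.8151′ = 0.163585°; total 25.1635850
  S → negative
  λ: 21.0718′ = 0.351197°; total 162.3511967
  W ⇒ negate
Point 4:
  Lat: degrees = first 2 digits = 11, minutes = 53.4149; 11 + 53.4149/60 = 11.8902483
  S ⇒ negate
  Longitude: split at 3 digits → 135° and 38.56474′; 135 + 38.56474/60 = 135.6427457
  E → positive
Point 5:
  Latitude: 25 + 13.994/60 = 25.2332333
  hemisphere S, so the sign is −
  λ: 51.97′ = 0.866167°; total 39.8661667
  hemisphere W, so the sign is −

1. -78.356389, -8.803611
2. -81.810500, 151.149800
3. -25.163585, -162.351197
4. -11.890248, 135.642746
5. -25.233233, -39.866167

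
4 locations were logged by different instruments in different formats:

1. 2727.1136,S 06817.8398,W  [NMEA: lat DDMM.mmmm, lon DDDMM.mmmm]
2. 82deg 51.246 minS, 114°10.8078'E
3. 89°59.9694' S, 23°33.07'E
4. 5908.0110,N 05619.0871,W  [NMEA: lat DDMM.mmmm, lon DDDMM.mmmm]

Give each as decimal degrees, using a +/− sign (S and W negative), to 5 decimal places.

1. -27.45189, -68.29733
2. -82.85410, 114.18013
3. -89.99949, 23.55117
4. 59.13352, -56.31812

Point 1:
  Lat: split at 2 digits → 27° and 27.1136′; 27 + 27.1136/60 = 27.451893
  hemisphere S, so the sign is −
  Lon: degrees = first 3 digits = 68, minutes = 17.8398; 68 + 17.8398/60 = 68.297330
  W ⇒ negate
Point 2:
  Lat: 51.246′ = 0.854100°; total 82.854100
  S ⇒ negate
  λ: 10.8078′ = 0.180130°; total 114.180130
  E → positive
Point 3:
  Lat: 89 + 59.9694/60 = 89.999490
  S → negative
  λ: 23 + 33.07/60 = 23.551167
  E ⇒ keep positive
Point 4:
  Latitude: split at 2 digits → 59° and 8.011′; 59 + 8.011/60 = 59.133517
  N ⇒ keep positive
  Lon: degrees = first 3 digits = 56, minutes = 19.0871; 56 + 19.0871/60 = 56.318118
  hemisphere W, so the sign is −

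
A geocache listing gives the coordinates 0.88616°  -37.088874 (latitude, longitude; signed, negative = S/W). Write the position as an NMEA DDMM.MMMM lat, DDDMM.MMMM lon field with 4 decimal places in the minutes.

0053.1696,N / 03705.3324,W

Lat: 0° + 0.886160 × 60 = 0° 53.169600′
Longitude is negative → W; |value| = 37.088874
λ: 37° + 0.088874 × 60 = 37° 5.332440′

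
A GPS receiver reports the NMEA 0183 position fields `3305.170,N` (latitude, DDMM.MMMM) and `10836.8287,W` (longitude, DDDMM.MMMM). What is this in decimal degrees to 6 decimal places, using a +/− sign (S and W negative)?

Lat: degrees = first 2 digits = 33, minutes = 5.17; 33 + 5.17/60 = 33.0861667
N → positive
λ: degrees = first 3 digits = 108, minutes = 36.8287; 108 + 36.8287/60 = 108.6138117
W → negative

33.086167, -108.613812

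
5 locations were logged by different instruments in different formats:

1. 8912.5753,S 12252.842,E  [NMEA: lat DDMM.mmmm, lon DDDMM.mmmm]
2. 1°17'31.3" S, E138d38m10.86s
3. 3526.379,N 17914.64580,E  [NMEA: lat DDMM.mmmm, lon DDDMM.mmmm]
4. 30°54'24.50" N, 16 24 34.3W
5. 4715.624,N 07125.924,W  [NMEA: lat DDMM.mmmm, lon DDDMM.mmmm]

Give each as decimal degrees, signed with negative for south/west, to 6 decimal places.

Point 1:
  Latitude: degrees = first 2 digits = 89, minutes = 12.5753; 89 + 12.5753/60 = 89.2095883
  S → negative
  λ: split at 3 digits → 122° and 52.842′; 122 + 52.842/60 = 122.8807000
  E → positive
Point 2:
  φ: 1 + 17/60 + 31.3/3600 = 1.2920278
  hemisphere S, so the sign is −
  Lon: 38′ + 10.86″ = 38.18100′; 138 + 38.18100/60 = 138.6363500
  E ⇒ keep positive
Point 3:
  Latitude: degrees = first 2 digits = 35, minutes = 26.379; 35 + 26.379/60 = 35.4396500
  N ⇒ keep positive
  Longitude: split at 3 digits → 179° and 14.6458′; 179 + 14.6458/60 = 179.2440967
  E ⇒ keep positive
Point 4:
  Lat: 30 + 54/60 + 24.5/3600 = 30.9068056
  N ⇒ keep positive
  λ: 16 + 24/60 + 34.3/3600 = 16.4095278
  hemisphere W, so the sign is −
Point 5:
  Latitude: degrees = first 2 digits = 47, minutes = 15.624; 47 + 15.624/60 = 47.2604000
  N ⇒ keep positive
  λ: degrees = first 3 digits = 71, minutes = 25.924; 71 + 25.924/60 = 71.4320667
  hemisphere W, so the sign is −

1. -89.209588, 122.880700
2. -1.292028, 138.636350
3. 35.439650, 179.244097
4. 30.906806, -16.409528
5. 47.260400, -71.432067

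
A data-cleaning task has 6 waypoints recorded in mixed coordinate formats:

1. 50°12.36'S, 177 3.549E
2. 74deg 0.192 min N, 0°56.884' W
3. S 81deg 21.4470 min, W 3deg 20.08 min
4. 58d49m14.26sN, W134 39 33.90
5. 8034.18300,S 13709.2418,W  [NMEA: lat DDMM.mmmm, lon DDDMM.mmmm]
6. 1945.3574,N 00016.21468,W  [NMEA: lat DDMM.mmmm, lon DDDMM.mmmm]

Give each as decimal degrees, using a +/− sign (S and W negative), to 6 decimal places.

Point 1:
  Latitude: 12.36′ = 0.206000°; total 50.2060000
  S ⇒ negate
  Longitude: 177 + 3.549/60 = 177.0591500
  E → positive
Point 2:
  φ: 0.192′ = 0.003200°; total 74.0032000
  N → positive
  λ: 56.884′ = 0.948067°; total 0.9480667
  W ⇒ negate
Point 3:
  Latitude: 21.447′ = 0.357450°; total 81.3574500
  S ⇒ negate
  Longitude: 3 + 20.08/60 = 3.3346667
  hemisphere W, so the sign is −
Point 4:
  Lat: 58° + 49/60 + 14.26/3600 = 58 + 0.816667 + 0.003961 = 58.8206278
  N → positive
  λ: 39′ + 33.9″ = 39.56500′; 134 + 39.56500/60 = 134.6594167
  W → negative
Point 5:
  Latitude: degrees = first 2 digits = 80, minutes = 34.183; 80 + 34.183/60 = 80.5697167
  S → negative
  Longitude: degrees = first 3 digits = 137, minutes = 9.2418; 137 + 9.2418/60 = 137.1540300
  hemisphere W, so the sign is −
Point 6:
  Lat: degrees = first 2 digits = 19, minutes = 45.3574; 19 + 45.3574/60 = 19.7559567
  N ⇒ keep positive
  Lon: degrees = first 3 digits = 0, minutes = 16.21468; 0 + 16.21468/60 = 0.2702447
  W ⇒ negate

1. -50.206000, 177.059150
2. 74.003200, -0.948067
3. -81.357450, -3.334667
4. 58.820628, -134.659417
5. -80.569717, -137.154030
6. 19.755957, -0.270245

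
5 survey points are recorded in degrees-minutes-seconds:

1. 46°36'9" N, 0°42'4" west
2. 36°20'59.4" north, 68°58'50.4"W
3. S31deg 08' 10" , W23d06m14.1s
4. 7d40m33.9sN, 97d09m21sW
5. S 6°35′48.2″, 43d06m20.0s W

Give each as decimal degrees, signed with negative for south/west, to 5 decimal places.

1. 46.60250, -0.70111
2. 36.34983, -68.98067
3. -31.13611, -23.10392
4. 7.67608, -97.15583
5. -6.59672, -43.10556

Point 1:
  Lat: 46° + 36/60 + 9/3600 = 46 + 0.600000 + 0.002500 = 46.602500
  N ⇒ keep positive
  λ: 0° + 42/60 + 4/3600 = 0 + 0.700000 + 0.001111 = 0.701111
  W ⇒ negate
Point 2:
  Lat: 20′ + 59.4″ = 20.99000′; 36 + 20.99000/60 = 36.349833
  N → positive
  Lon: 68° + 58/60 + 50.4/3600 = 68 + 0.966667 + 0.014000 = 68.980667
  hemisphere W, so the sign is −
Point 3:
  φ: 31 + 8/60 + 10/3600 = 31.136111
  hemisphere S, so the sign is −
  λ: 23 + 6/60 + 14.1/3600 = 23.103917
  hemisphere W, so the sign is −
Point 4:
  φ: 7 + 40/60 + 33.9/3600 = 7.676083
  N ⇒ keep positive
  λ: 9′ + 21″ = 9.35000′; 97 + 9.35000/60 = 97.155833
  W ⇒ negate
Point 5:
  Lat: 6° + 35/60 + 48.2/3600 = 6 + 0.583333 + 0.013389 = 6.596722
  S ⇒ negate
  λ: 43° + 6/60 + 20/3600 = 43 + 0.100000 + 0.005556 = 43.105556
  hemisphere W, so the sign is −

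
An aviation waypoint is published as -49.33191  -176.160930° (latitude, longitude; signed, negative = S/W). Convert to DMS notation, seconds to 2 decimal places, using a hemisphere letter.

49°19′54.88″ S, 176°09′39.35″ W

Latitude is negative → S; |value| = 49.331910
Lat: whole degrees 49; 19.91460′ → 19′ and 54.8760″
Longitude is negative → W; |value| = 176.160930
Lon: whole degrees 176; 9.65580′ → 9′ and 39.3480″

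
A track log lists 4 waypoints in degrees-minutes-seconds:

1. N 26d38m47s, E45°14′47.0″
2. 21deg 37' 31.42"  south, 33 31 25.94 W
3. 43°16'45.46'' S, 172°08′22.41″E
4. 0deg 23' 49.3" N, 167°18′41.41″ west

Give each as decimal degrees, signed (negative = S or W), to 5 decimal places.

Point 1:
  Lat: 26 + 38/60 + 47/3600 = 26.646389
  N → positive
  λ: 14′ + 47″ = 14.78333′; 45 + 14.78333/60 = 45.246389
  E → positive
Point 2:
  Latitude: 21 + 37/60 + 31.42/3600 = 21.625394
  S → negative
  Lon: 31′ + 25.94″ = 31.43233′; 33 + 31.43233/60 = 33.523872
  hemisphere W, so the sign is −
Point 3:
  Lat: 43 + 16/60 + 45.46/3600 = 43.279294
  S → negative
  λ: 172° + 8/60 + 22.41/3600 = 172 + 0.133333 + 0.006225 = 172.139558
  E → positive
Point 4:
  φ: 0 + 23/60 + 49.3/3600 = 0.397028
  N → positive
  Lon: 167° + 18/60 + 41.41/3600 = 167 + 0.300000 + 0.011503 = 167.311503
  W → negative

1. 26.64639, 45.24639
2. -21.62539, -33.52387
3. -43.27929, 172.13956
4. 0.39703, -167.31150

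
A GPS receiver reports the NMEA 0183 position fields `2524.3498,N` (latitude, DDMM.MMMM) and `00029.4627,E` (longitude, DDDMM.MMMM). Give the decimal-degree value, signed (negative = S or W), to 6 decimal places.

25.405830, 0.491045

Latitude: split at 2 digits → 25° and 24.3498′; 25 + 24.3498/60 = 25.4058300
N → positive
λ: split at 3 digits → 000° and 29.4627′; 0 + 29.4627/60 = 0.4910450
E → positive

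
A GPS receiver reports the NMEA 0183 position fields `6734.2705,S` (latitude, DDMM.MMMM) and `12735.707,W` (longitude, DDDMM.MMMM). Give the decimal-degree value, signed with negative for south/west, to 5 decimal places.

-67.57118, -127.59512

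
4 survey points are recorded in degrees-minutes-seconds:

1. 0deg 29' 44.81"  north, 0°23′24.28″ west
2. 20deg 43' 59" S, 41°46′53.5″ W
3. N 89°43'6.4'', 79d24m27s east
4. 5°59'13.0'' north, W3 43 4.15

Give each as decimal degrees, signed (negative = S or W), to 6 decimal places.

1. 0.495781, -0.390078
2. -20.733056, -41.781528
3. 89.718444, 79.407500
4. 5.986944, -3.717819

Point 1:
  φ: 0° + 29/60 + 44.81/3600 = 0 + 0.483333 + 0.012447 = 0.4957806
  N ⇒ keep positive
  Lon: 23′ + 24.28″ = 23.40467′; 0 + 23.40467/60 = 0.3900778
  hemisphere W, so the sign is −
Point 2:
  Lat: 20° + 43/60 + 59/3600 = 20 + 0.716667 + 0.016389 = 20.7330556
  hemisphere S, so the sign is −
  λ: 41 + 46/60 + 53.5/3600 = 41.7815278
  hemisphere W, so the sign is −
Point 3:
  φ: 89 + 43/60 + 6.4/3600 = 89.7184444
  N → positive
  Lon: 24′ + 27″ = 24.45000′; 79 + 24.45000/60 = 79.4075000
  E ⇒ keep positive
Point 4:
  Lat: 5° + 59/60 + 13/3600 = 5 + 0.983333 + 0.003611 = 5.9869444
  N ⇒ keep positive
  Lon: 43′ + 4.15″ = 43.06917′; 3 + 43.06917/60 = 3.7178194
  W ⇒ negate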